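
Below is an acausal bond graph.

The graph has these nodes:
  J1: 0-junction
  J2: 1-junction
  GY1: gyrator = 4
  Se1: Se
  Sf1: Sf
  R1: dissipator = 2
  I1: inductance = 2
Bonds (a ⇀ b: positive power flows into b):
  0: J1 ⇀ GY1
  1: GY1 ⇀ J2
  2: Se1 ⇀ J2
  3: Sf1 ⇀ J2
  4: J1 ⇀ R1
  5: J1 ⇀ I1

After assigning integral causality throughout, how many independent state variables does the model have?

1  (I1 all integral)

#2 →J2  (Se1 (Se) sets effort on bond)
#3 →Sf1  (Sf1: flow source, stroke at near end)
#1 →J2  (common-f at J2 fixed by 3)
#0 →J1  (GY1: gyrator matches bond 1)
#4 →R1  (J1 effort already set via bond 0)
#5 →I1  (J1 effort already set via bond 0)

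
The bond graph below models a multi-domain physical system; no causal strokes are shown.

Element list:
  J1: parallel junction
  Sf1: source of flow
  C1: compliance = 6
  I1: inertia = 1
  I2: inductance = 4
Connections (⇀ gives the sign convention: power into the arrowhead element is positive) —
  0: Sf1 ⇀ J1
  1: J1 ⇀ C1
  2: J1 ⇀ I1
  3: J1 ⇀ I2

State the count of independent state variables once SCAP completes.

3  (C1, I1, I2 all integral)

#0 |Sf1  (Sf1 fixes flow; stroke at Sf1)
#1 |J1  (C1 outputs effort q/C1)
#2 |I1  (J1: bond 1 brought effort, rest push out)
#3 |I2  (common-e at J1 fixed by 1)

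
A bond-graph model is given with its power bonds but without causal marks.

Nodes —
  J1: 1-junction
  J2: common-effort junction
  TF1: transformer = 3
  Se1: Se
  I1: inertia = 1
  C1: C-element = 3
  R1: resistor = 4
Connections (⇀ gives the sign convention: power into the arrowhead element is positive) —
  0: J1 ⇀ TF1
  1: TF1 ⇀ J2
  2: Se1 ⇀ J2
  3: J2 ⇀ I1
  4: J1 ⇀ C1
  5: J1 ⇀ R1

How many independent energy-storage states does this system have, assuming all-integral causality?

2  (C1, I1 all integral)

bond 2 →J2  (source Se1 imposes e)
bond 1 →TF1  (J2 effort already set via bond 2)
bond 3 →I1  (common-e at J2 fixed by 2)
bond 0 →J1  (TF1 one-in-one-out from 1)
bond 4 →J1  (C1 integral (e out))
bond 5 →R1  (J1 needs exactly one f-in)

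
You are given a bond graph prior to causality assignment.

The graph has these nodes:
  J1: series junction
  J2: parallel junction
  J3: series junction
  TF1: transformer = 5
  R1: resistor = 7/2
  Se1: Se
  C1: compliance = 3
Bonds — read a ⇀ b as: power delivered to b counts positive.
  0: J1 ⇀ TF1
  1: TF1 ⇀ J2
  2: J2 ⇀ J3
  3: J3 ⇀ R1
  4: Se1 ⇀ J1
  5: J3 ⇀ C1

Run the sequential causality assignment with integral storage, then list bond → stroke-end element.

b0 stroke→TF1
b1 stroke→J2
b2 stroke→J3
b3 stroke→R1
b4 stroke→J1
b5 stroke→J3

b4 →J1  (Se1 (Se) sets effort on bond)
b0 →TF1  (J1 needs exactly one f-in)
b1 →J2  (TF1: transformer flips bond 0)
b2 →J3  (0-jn J2 has e-setter on 1)
b5 →J3  (prefer integral on C1)
b3 →R1  (J3: last free bond brings flow in)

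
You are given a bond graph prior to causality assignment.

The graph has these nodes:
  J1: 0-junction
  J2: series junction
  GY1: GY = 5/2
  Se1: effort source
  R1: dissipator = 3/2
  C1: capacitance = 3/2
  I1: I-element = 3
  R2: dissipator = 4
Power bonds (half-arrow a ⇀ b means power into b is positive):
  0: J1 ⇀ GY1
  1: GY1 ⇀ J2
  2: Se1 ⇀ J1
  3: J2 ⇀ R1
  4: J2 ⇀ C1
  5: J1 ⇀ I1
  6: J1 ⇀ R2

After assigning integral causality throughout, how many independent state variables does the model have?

2  (C1, I1 all integral)

bond 2 stroke at J1  (Se1 fixes effort; stroke away)
bond 0 stroke at GY1  (J1 effort already set via bond 2)
bond 5 stroke at I1  (0-jn J1 has e-setter on 2)
bond 6 stroke at R2  (0-jn J1 has e-setter on 2)
bond 1 stroke at GY1  (GY GY1: same side as bond 0)
bond 3 stroke at J2  (common-f at J2 fixed by 1)
bond 4 stroke at J2  (J2: bond 1 brought flow, rest push out)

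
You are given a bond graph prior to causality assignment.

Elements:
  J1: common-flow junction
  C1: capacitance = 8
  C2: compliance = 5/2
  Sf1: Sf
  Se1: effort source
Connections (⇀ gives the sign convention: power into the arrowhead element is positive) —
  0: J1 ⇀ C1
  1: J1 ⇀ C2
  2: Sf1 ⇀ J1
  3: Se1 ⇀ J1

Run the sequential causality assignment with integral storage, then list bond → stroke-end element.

#2 stroke at Sf1  (Sf1 fixes flow; stroke at Sf1)
#3 stroke at J1  (source Se1 imposes e)
#0 stroke at J1  (J1 flow already set via bond 2)
#1 stroke at J1  (J1 flow already set via bond 2)

bond 0 →J1
bond 1 →J1
bond 2 →Sf1
bond 3 →J1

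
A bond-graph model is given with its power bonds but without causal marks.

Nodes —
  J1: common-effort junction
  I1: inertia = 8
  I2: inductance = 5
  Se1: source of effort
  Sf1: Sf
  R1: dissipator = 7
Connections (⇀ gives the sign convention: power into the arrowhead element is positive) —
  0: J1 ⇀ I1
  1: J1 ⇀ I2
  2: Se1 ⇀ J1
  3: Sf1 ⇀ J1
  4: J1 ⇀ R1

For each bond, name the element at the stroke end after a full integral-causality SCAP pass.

β0 stroke→I1
β1 stroke→I2
β2 stroke→J1
β3 stroke→Sf1
β4 stroke→R1

b2 stroke→J1  (Se1: effort source, stroke at far end)
b3 stroke→Sf1  (Sf1 fixes flow; stroke at Sf1)
b0 stroke→I1  (J1: bond 2 brought effort, rest push out)
b1 stroke→I2  (J1 effort already set via bond 2)
b4 stroke→R1  (J1: bond 2 brought effort, rest push out)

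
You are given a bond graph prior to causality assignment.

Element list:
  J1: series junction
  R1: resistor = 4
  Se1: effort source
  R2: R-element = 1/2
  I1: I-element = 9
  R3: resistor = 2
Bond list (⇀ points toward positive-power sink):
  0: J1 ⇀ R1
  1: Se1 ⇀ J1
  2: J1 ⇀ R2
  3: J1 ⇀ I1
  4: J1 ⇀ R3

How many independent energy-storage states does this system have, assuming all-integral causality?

1  (I1 all integral)

#1 |J1  (source Se1 imposes e)
#3 |I1  (I1 integral (f out))
#0 |J1  (J1 flow already set via bond 3)
#2 |J1  (J1 flow already set via bond 3)
#4 |J1  (1-jn J1 has f-setter on 3)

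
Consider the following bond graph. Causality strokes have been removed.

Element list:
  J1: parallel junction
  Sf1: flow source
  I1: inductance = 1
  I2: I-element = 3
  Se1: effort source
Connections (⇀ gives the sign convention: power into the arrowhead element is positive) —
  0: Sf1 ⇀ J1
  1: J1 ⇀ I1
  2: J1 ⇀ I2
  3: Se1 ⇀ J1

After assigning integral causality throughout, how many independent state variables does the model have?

β0 →Sf1  (Sf1 fixes flow; stroke at Sf1)
β3 →J1  (source Se1 imposes e)
β1 →I1  (J1 effort already set via bond 3)
β2 →I2  (common-e at J1 fixed by 3)

2  (I1, I2 all integral)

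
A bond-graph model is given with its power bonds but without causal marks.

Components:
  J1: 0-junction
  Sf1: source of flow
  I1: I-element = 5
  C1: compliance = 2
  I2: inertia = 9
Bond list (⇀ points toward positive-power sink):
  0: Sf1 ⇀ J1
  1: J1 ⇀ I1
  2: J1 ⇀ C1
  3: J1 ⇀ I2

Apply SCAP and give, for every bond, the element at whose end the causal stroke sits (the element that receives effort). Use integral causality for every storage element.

bond 0 →Sf1  (Sf1 (Sf) sets flow on bond)
bond 1 →I1  (prefer integral on I1)
bond 2 →J1  (C1 integral (e out))
bond 3 →I2  (0-jn J1 has e-setter on 2)

b0 stroke→Sf1
b1 stroke→I1
b2 stroke→J1
b3 stroke→I2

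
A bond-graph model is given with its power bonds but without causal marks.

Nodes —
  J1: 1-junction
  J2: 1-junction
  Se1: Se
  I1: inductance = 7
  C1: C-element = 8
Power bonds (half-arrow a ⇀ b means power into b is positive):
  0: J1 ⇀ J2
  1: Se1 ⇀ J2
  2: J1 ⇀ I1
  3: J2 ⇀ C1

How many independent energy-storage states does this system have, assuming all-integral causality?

b1 →J2  (source Se1 imposes e)
b2 →I1  (I1 integral (f out))
b0 →J1  (common-f at J1 fixed by 2)
b3 →J2  (J2: bond 0 brought flow, rest push out)

2  (C1, I1 all integral)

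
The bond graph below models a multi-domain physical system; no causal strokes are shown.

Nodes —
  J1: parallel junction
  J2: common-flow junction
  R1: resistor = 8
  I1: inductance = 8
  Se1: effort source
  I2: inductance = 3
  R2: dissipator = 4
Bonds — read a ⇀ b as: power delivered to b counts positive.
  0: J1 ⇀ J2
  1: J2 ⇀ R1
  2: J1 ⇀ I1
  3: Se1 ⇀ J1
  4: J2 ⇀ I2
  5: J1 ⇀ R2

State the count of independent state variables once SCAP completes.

β3 stroke at J1  (source Se1 imposes e)
β0 stroke at J2  (common-e at J1 fixed by 3)
β2 stroke at I1  (common-e at J1 fixed by 3)
β5 stroke at R2  (J1 effort already set via bond 3)
β4 stroke at I2  (I2 integral (f out))
β1 stroke at J2  (J2 flow already set via bond 4)

2  (I1, I2 all integral)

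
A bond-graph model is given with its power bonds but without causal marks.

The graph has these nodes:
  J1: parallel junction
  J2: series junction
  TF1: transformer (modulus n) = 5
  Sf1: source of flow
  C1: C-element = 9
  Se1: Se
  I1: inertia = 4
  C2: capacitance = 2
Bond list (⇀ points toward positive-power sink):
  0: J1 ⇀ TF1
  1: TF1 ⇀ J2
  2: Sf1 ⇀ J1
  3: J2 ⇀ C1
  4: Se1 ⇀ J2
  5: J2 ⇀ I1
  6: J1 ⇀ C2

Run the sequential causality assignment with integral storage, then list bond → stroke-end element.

β2 |Sf1  (Sf1 fixes flow; stroke at Sf1)
β4 |J2  (source Se1 imposes e)
β3 |J2  (C1 integral (e out))
β5 |I1  (I1 outputs flow p/I1)
β1 |J2  (1-jn J2 has f-setter on 5)
β0 |TF1  (through TF1, causality passes straight; one stroke at TF1)
β6 |J1  (closing 0-jn rule on J1)

#0 →TF1
#1 →J2
#2 →Sf1
#3 →J2
#4 →J2
#5 →I1
#6 →J1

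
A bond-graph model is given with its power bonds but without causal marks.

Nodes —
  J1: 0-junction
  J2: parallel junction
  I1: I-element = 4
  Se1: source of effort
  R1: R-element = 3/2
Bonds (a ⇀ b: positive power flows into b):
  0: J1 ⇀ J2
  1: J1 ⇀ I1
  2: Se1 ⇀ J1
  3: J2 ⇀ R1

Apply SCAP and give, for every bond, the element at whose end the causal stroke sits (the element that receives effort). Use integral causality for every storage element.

b0 stroke→J2
b1 stroke→I1
b2 stroke→J1
b3 stroke→R1

β2 |J1  (Se1 (Se) sets effort on bond)
β0 |J2  (0-jn J1 has e-setter on 2)
β1 |I1  (J1: bond 2 brought effort, rest push out)
β3 |R1  (J2: bond 0 brought effort, rest push out)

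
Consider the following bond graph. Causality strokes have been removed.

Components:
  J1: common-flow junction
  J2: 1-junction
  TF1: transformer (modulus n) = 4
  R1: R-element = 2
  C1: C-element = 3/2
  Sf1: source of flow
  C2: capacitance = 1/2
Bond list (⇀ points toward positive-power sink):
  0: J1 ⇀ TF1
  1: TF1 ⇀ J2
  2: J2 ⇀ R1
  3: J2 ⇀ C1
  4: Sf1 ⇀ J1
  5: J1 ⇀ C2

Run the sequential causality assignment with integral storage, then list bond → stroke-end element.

b4 →Sf1  (Sf1 fixes flow; stroke at Sf1)
b0 →J1  (J1: bond 4 brought flow, rest push out)
b5 →J1  (J1 flow already set via bond 4)
b1 →TF1  (TF1 one-in-one-out from 0)
b2 →J2  (1-jn J2 has f-setter on 1)
b3 →J2  (J2 flow already set via bond 1)

β0 stroke→J1
β1 stroke→TF1
β2 stroke→J2
β3 stroke→J2
β4 stroke→Sf1
β5 stroke→J1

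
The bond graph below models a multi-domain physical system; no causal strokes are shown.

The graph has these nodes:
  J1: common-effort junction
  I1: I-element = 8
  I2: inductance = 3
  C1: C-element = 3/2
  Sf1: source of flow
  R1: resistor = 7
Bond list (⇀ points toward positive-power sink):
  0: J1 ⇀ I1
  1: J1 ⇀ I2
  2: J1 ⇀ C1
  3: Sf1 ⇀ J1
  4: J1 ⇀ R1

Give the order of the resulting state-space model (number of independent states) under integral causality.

3  (C1, I1, I2 all integral)

b3 →Sf1  (source Sf1 imposes f)
b0 →I1  (I1 outputs flow p/I1)
b1 →I2  (I2 integral (f out))
b2 →J1  (C1 outputs effort q/C1)
b4 →R1  (0-jn J1 has e-setter on 2)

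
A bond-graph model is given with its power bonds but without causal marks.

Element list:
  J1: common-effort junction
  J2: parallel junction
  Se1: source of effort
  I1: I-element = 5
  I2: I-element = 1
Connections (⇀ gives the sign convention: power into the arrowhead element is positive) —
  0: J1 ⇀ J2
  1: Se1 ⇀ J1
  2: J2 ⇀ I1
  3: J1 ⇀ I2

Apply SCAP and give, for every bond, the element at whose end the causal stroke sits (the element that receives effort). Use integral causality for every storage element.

β0 stroke→J2
β1 stroke→J1
β2 stroke→I1
β3 stroke→I2

b1 →J1  (Se1 (Se) sets effort on bond)
b0 →J2  (J1: bond 1 brought effort, rest push out)
b3 →I2  (J1 effort already set via bond 1)
b2 →I1  (J2: bond 0 brought effort, rest push out)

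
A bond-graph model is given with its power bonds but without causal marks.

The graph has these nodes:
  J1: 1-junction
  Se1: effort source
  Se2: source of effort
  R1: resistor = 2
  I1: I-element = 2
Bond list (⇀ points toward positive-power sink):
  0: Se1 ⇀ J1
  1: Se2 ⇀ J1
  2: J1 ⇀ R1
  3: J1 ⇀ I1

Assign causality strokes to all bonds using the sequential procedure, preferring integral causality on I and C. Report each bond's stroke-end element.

b0 →J1
b1 →J1
b2 →J1
b3 →I1

β0 stroke→J1  (Se1: effort source, stroke at far end)
β1 stroke→J1  (Se2: effort source, stroke at far end)
β3 stroke→I1  (I1 outputs flow p/I1)
β2 stroke→J1  (J1: bond 3 brought flow, rest push out)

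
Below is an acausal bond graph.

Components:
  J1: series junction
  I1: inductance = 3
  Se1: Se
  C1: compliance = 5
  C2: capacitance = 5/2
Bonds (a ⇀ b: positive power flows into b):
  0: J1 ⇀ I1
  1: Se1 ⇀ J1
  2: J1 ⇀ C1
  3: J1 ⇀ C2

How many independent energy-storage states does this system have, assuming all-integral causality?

#1 stroke→J1  (Se1: effort source, stroke at far end)
#0 stroke→I1  (prefer integral on I1)
#2 stroke→J1  (J1: bond 0 brought flow, rest push out)
#3 stroke→J1  (common-f at J1 fixed by 0)

3  (C1, C2, I1 all integral)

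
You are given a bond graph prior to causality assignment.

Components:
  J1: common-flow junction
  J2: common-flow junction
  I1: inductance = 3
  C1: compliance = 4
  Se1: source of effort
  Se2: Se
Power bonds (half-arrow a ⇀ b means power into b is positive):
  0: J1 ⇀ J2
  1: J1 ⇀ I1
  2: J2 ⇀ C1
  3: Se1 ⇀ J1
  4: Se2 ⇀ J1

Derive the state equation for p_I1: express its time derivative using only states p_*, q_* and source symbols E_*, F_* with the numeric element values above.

bond 3 stroke→J1  (source Se1 imposes e)
bond 4 stroke→J1  (Se2: effort source, stroke at far end)
bond 1 stroke→I1  (prefer integral on I1)
bond 0 stroke→J1  (1-jn J1 has f-setter on 1)
bond 2 stroke→J2  (J2: bond 0 brought flow, rest push out)

dp_I1/dt = E_Se1 + E_Se2 - q_C1/4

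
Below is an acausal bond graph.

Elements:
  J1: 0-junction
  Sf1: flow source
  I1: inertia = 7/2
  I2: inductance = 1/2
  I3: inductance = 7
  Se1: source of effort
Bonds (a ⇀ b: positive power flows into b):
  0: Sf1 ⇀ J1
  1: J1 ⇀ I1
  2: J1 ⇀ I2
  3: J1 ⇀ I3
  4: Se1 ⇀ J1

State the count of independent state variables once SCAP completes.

3  (I1, I2, I3 all integral)

b0 |Sf1  (Sf1: flow source, stroke at near end)
b4 |J1  (Se1 (Se) sets effort on bond)
b1 |I1  (J1: bond 4 brought effort, rest push out)
b2 |I2  (common-e at J1 fixed by 4)
b3 |I3  (common-e at J1 fixed by 4)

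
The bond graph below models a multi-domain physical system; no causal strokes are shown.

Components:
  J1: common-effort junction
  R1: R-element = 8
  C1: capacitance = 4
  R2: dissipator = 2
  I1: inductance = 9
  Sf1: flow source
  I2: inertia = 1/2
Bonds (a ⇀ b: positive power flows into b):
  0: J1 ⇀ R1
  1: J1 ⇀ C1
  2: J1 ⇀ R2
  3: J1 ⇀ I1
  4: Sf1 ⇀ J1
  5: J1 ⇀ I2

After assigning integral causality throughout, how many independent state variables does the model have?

3  (C1, I1, I2 all integral)

bond 4 stroke at Sf1  (Sf1: flow source, stroke at near end)
bond 1 stroke at J1  (C1 outputs effort q/C1)
bond 0 stroke at R1  (J1: bond 1 brought effort, rest push out)
bond 2 stroke at R2  (common-e at J1 fixed by 1)
bond 3 stroke at I1  (0-jn J1 has e-setter on 1)
bond 5 stroke at I2  (common-e at J1 fixed by 1)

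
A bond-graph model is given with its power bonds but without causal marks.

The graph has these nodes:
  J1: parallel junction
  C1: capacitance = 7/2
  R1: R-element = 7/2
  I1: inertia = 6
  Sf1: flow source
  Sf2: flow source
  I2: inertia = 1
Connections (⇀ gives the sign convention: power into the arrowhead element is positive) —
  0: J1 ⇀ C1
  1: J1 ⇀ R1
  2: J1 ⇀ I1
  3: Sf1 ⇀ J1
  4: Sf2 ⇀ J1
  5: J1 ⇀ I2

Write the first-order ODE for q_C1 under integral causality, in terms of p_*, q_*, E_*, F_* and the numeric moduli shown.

dq_C1/dt = F_Sf1 + F_Sf2 - p_I1/6 - p_I2 - 4*q_C1/49

b3 →Sf1  (source Sf1 imposes f)
b4 →Sf2  (Sf2 (Sf) sets flow on bond)
b0 →J1  (C1: C, integral causality)
b1 →R1  (J1: bond 0 brought effort, rest push out)
b2 →I1  (0-jn J1 has e-setter on 0)
b5 →I2  (J1 effort already set via bond 0)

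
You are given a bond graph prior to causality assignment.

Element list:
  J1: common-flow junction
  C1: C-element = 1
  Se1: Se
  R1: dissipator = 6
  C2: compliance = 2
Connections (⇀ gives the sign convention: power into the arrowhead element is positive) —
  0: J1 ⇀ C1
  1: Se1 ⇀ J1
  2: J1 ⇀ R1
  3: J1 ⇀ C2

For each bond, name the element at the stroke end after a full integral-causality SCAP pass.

b1 →J1  (source Se1 imposes e)
b0 →J1  (C1: C, integral causality)
b3 →J1  (prefer integral on C2)
b2 →R1  (closing 1-jn rule on J1)

b0 →J1
b1 →J1
b2 →R1
b3 →J1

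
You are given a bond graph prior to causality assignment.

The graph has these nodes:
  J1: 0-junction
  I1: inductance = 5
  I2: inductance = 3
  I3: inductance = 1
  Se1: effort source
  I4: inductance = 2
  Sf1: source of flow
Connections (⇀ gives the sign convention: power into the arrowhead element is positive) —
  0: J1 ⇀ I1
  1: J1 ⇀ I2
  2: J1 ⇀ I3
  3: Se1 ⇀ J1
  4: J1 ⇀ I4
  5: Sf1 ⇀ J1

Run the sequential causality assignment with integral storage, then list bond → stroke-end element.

bond 3 |J1  (source Se1 imposes e)
bond 5 |Sf1  (Sf1 fixes flow; stroke at Sf1)
bond 0 |I1  (J1 effort already set via bond 3)
bond 1 |I2  (J1: bond 3 brought effort, rest push out)
bond 2 |I3  (common-e at J1 fixed by 3)
bond 4 |I4  (J1: bond 3 brought effort, rest push out)

β0 →I1
β1 →I2
β2 →I3
β3 →J1
β4 →I4
β5 →Sf1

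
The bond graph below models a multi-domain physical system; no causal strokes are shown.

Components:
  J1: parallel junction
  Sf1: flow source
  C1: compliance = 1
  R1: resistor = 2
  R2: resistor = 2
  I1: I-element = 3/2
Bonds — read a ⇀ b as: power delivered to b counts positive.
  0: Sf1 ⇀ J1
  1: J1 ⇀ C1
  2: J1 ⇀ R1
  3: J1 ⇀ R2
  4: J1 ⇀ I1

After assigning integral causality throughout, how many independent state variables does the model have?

b0 stroke→Sf1  (source Sf1 imposes f)
b1 stroke→J1  (C1 outputs effort q/C1)
b2 stroke→R1  (J1: bond 1 brought effort, rest push out)
b3 stroke→R2  (0-jn J1 has e-setter on 1)
b4 stroke→I1  (common-e at J1 fixed by 1)

2  (C1, I1 all integral)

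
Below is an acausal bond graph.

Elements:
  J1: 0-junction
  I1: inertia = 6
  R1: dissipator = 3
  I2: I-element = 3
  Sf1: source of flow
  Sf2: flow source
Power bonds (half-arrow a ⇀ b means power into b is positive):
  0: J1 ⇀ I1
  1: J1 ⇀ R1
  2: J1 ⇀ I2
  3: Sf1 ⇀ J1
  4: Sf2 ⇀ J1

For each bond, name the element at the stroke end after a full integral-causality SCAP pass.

b3 stroke→Sf1  (Sf1 fixes flow; stroke at Sf1)
b4 stroke→Sf2  (Sf2 (Sf) sets flow on bond)
b0 stroke→I1  (I1: I, integral causality)
b2 stroke→I2  (I2: I, integral causality)
b1 stroke→J1  (closing 0-jn rule on J1)

β0 stroke at I1
β1 stroke at J1
β2 stroke at I2
β3 stroke at Sf1
β4 stroke at Sf2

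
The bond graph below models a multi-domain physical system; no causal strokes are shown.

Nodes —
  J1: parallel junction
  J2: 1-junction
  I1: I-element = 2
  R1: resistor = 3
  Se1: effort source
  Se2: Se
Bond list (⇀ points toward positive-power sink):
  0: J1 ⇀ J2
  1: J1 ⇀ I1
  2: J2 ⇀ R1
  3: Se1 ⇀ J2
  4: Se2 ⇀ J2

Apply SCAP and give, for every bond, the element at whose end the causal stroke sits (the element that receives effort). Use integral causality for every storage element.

#3 stroke→J2  (Se1: effort source, stroke at far end)
#4 stroke→J2  (Se2 fixes effort; stroke away)
#1 stroke→I1  (I1: I, integral causality)
#0 stroke→J1  (J1 needs exactly one e-in)
#2 stroke→J2  (J2: bond 0 brought flow, rest push out)

b0 |J1
b1 |I1
b2 |J2
b3 |J2
b4 |J2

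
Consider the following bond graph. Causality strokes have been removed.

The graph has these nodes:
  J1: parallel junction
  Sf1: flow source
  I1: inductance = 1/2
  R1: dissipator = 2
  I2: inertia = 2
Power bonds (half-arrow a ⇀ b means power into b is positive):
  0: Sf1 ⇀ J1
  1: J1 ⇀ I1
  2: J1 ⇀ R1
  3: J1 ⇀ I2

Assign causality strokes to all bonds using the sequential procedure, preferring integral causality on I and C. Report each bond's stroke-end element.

b0 →Sf1  (Sf1 fixes flow; stroke at Sf1)
b1 →I1  (I1 integral (f out))
b3 →I2  (I2 integral (f out))
b2 →J1  (J1 needs exactly one e-in)

b0 stroke→Sf1
b1 stroke→I1
b2 stroke→J1
b3 stroke→I2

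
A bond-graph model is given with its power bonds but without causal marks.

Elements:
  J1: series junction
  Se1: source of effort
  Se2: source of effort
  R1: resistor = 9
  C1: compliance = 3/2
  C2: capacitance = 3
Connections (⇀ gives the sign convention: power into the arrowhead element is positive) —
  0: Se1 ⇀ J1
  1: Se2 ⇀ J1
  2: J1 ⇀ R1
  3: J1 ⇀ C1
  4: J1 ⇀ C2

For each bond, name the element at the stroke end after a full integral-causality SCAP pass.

β0 →J1  (source Se1 imposes e)
β1 →J1  (Se2 (Se) sets effort on bond)
β3 →J1  (C1 outputs effort q/C1)
β4 →J1  (C2 outputs effort q/C2)
β2 →R1  (only one flow-in slot at J1)

β0 stroke at J1
β1 stroke at J1
β2 stroke at R1
β3 stroke at J1
β4 stroke at J1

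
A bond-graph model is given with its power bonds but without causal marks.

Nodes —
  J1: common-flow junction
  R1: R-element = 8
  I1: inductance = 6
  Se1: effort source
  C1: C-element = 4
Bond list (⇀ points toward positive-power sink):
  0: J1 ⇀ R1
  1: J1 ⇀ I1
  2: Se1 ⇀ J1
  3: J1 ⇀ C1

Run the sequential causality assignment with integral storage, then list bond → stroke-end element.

b0 stroke at J1
b1 stroke at I1
b2 stroke at J1
b3 stroke at J1

β2 |J1  (source Se1 imposes e)
β1 |I1  (I1 integral (f out))
β0 |J1  (common-f at J1 fixed by 1)
β3 |J1  (J1: bond 1 brought flow, rest push out)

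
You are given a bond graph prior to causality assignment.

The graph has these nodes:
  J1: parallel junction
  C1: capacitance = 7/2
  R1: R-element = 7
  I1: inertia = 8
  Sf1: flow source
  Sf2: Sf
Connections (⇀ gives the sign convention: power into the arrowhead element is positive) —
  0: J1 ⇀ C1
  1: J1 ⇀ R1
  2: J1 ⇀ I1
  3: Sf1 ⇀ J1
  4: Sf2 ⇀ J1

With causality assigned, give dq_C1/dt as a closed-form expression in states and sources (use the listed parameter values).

dq_C1/dt = F_Sf1 + F_Sf2 - p_I1/8 - 2*q_C1/49

bond 3 stroke at Sf1  (source Sf1 imposes f)
bond 4 stroke at Sf2  (Sf2: flow source, stroke at near end)
bond 0 stroke at J1  (C1 integral (e out))
bond 1 stroke at R1  (0-jn J1 has e-setter on 0)
bond 2 stroke at I1  (J1 effort already set via bond 0)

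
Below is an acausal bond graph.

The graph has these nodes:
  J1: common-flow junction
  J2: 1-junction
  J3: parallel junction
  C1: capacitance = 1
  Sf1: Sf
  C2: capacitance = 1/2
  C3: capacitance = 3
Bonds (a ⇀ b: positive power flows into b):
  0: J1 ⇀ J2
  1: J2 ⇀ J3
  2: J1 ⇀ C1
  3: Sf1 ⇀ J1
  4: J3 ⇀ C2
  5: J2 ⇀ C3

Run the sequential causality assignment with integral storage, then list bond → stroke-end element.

β3 stroke→Sf1  (Sf1 fixes flow; stroke at Sf1)
β0 stroke→J1  (J1: bond 3 brought flow, rest push out)
β2 stroke→J1  (common-f at J1 fixed by 3)
β1 stroke→J2  (J2: bond 0 brought flow, rest push out)
β5 stroke→J2  (J2: bond 0 brought flow, rest push out)
β4 stroke→J3  (J3 needs exactly one e-in)

b0 →J1
b1 →J2
b2 →J1
b3 →Sf1
b4 →J3
b5 →J2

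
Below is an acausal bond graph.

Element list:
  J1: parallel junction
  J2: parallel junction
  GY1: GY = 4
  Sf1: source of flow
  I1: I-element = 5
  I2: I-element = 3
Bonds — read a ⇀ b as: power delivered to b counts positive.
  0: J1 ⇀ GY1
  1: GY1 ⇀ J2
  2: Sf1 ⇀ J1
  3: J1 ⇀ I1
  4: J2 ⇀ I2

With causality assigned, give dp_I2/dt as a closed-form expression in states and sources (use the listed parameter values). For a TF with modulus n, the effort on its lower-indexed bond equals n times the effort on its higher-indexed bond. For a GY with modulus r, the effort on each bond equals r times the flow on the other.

β2 |Sf1  (source Sf1 imposes f)
β3 |I1  (I1 outputs flow p/I1)
β0 |J1  (J1 needs exactly one e-in)
β1 |J2  (GY1 both-in/both-out from 0)
β4 |I2  (J2: bond 1 brought effort, rest push out)

dp_I2/dt = 4*F_Sf1 - 4*p_I1/5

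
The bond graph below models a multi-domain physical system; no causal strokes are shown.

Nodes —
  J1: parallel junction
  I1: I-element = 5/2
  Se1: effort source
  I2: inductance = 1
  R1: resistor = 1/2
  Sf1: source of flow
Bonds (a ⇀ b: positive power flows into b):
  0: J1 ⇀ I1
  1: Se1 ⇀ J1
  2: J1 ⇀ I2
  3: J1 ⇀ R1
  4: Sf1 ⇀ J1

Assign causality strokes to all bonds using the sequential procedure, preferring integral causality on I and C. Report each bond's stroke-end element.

b1 |J1  (source Se1 imposes e)
b4 |Sf1  (Sf1 (Sf) sets flow on bond)
b0 |I1  (J1: bond 1 brought effort, rest push out)
b2 |I2  (0-jn J1 has e-setter on 1)
b3 |R1  (J1 effort already set via bond 1)

b0 stroke→I1
b1 stroke→J1
b2 stroke→I2
b3 stroke→R1
b4 stroke→Sf1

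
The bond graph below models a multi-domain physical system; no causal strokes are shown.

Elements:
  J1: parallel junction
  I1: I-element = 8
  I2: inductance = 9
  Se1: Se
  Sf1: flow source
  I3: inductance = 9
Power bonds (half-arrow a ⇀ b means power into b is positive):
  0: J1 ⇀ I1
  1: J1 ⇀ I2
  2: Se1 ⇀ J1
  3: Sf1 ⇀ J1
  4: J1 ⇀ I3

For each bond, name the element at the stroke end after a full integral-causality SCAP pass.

β0 stroke→I1
β1 stroke→I2
β2 stroke→J1
β3 stroke→Sf1
β4 stroke→I3

#2 stroke→J1  (Se1 fixes effort; stroke away)
#3 stroke→Sf1  (Sf1 fixes flow; stroke at Sf1)
#0 stroke→I1  (common-e at J1 fixed by 2)
#1 stroke→I2  (J1: bond 2 brought effort, rest push out)
#4 stroke→I3  (common-e at J1 fixed by 2)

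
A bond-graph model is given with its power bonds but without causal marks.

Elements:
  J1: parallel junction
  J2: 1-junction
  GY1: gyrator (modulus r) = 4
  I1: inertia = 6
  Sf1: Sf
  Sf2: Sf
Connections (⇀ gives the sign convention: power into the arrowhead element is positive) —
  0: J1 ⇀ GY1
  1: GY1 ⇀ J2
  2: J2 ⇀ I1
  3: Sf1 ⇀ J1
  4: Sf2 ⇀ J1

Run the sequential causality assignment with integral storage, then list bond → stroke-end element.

b0 →J1
b1 →J2
b2 →I1
b3 →Sf1
b4 →Sf2

β3 |Sf1  (Sf1: flow source, stroke at near end)
β4 |Sf2  (Sf2 (Sf) sets flow on bond)
β0 |J1  (only one effort-in slot at J1)
β1 |J2  (GY1 both-in/both-out from 0)
β2 |I1  (J2: last free bond brings flow in)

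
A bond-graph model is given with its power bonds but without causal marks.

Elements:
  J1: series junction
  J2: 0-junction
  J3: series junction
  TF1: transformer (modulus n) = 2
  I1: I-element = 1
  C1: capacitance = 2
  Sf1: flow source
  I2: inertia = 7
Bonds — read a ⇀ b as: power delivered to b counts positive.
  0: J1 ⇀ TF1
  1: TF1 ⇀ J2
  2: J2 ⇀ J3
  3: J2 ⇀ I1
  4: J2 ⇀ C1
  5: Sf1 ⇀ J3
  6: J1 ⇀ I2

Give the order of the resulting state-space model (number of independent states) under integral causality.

3  (C1, I1, I2 all integral)

#5 stroke at Sf1  (Sf1 (Sf) sets flow on bond)
#2 stroke at J3  (J3: bond 5 brought flow, rest push out)
#3 stroke at I1  (I1 integral (f out))
#4 stroke at J2  (C1 outputs effort q/C1)
#1 stroke at TF1  (J2 effort already set via bond 4)
#0 stroke at J1  (TF1 one-in-one-out from 1)
#6 stroke at I2  (closing 1-jn rule on J1)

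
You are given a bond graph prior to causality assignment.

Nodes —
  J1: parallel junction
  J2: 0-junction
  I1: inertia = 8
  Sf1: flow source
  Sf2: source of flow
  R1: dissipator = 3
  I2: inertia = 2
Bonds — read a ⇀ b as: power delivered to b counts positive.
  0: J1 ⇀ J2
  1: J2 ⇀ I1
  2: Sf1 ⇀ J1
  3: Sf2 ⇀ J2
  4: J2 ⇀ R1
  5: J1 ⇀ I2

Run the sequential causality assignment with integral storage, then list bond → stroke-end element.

b2 stroke→Sf1  (Sf1: flow source, stroke at near end)
b3 stroke→Sf2  (Sf2: flow source, stroke at near end)
b1 stroke→I1  (I1 integral (f out))
b5 stroke→I2  (I2 outputs flow p/I2)
b0 stroke→J1  (J1 needs exactly one e-in)
b4 stroke→J2  (only one effort-in slot at J2)

β0 stroke→J1
β1 stroke→I1
β2 stroke→Sf1
β3 stroke→Sf2
β4 stroke→J2
β5 stroke→I2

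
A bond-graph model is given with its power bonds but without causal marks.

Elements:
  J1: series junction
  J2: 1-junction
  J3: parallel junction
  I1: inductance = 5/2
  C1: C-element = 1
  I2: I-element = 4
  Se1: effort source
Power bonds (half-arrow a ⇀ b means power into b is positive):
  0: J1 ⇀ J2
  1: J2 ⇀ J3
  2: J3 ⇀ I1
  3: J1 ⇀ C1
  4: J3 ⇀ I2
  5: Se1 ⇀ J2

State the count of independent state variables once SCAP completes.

3  (C1, I1, I2 all integral)

#5 stroke at J2  (source Se1 imposes e)
#2 stroke at I1  (I1: I, integral causality)
#3 stroke at J1  (prefer integral on C1)
#0 stroke at J2  (closing 1-jn rule on J1)
#1 stroke at J3  (only one flow-in slot at J2)
#4 stroke at I2  (0-jn J3 has e-setter on 1)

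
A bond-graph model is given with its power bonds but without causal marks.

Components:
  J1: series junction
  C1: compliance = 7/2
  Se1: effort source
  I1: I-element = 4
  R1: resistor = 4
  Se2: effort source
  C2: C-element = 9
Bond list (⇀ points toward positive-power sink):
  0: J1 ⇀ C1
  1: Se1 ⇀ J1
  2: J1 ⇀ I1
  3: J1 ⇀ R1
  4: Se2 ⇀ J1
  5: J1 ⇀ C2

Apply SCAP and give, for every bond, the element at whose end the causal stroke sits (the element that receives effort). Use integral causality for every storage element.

β0 stroke→J1
β1 stroke→J1
β2 stroke→I1
β3 stroke→J1
β4 stroke→J1
β5 stroke→J1

β1 |J1  (source Se1 imposes e)
β4 |J1  (Se2 (Se) sets effort on bond)
β0 |J1  (C1 outputs effort q/C1)
β2 |I1  (I1 outputs flow p/I1)
β3 |J1  (J1 flow already set via bond 2)
β5 |J1  (1-jn J1 has f-setter on 2)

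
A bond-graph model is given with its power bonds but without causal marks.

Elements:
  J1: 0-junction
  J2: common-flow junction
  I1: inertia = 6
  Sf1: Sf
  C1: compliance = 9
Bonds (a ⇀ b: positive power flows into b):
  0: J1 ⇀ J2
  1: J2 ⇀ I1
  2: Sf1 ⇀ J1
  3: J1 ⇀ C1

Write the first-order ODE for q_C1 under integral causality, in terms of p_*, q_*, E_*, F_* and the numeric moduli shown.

dq_C1/dt = F_Sf1 - p_I1/6

β2 stroke→Sf1  (source Sf1 imposes f)
β1 stroke→I1  (I1 integral (f out))
β0 stroke→J2  (J2 flow already set via bond 1)
β3 stroke→J1  (J1: last free bond brings effort in)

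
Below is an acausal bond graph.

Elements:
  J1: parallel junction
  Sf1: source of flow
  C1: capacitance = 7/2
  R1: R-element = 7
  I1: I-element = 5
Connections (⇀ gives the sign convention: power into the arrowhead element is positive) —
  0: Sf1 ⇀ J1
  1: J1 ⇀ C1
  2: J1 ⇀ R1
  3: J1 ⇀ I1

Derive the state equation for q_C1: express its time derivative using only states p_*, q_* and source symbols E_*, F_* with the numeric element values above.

dq_C1/dt = F_Sf1 - p_I1/5 - 2*q_C1/49

β0 →Sf1  (Sf1: flow source, stroke at near end)
β1 →J1  (prefer integral on C1)
β2 →R1  (common-e at J1 fixed by 1)
β3 →I1  (J1 effort already set via bond 1)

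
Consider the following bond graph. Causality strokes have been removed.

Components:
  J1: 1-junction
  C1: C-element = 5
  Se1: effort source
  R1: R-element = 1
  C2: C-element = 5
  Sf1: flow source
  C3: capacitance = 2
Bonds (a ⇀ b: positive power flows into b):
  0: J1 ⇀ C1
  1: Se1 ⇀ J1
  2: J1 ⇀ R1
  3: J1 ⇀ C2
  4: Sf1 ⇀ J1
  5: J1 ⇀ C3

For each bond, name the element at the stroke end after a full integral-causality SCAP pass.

b0 →J1
b1 →J1
b2 →J1
b3 →J1
b4 →Sf1
b5 →J1

bond 1 |J1  (Se1: effort source, stroke at far end)
bond 4 |Sf1  (Sf1: flow source, stroke at near end)
bond 0 |J1  (J1 flow already set via bond 4)
bond 2 |J1  (J1 flow already set via bond 4)
bond 3 |J1  (common-f at J1 fixed by 4)
bond 5 |J1  (1-jn J1 has f-setter on 4)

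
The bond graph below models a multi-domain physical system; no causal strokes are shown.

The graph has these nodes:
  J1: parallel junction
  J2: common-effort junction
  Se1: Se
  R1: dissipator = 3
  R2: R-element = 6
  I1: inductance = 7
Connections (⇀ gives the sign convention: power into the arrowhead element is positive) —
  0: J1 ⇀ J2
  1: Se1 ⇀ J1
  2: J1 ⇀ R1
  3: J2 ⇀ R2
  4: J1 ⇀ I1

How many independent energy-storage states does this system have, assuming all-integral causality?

bond 1 stroke at J1  (Se1: effort source, stroke at far end)
bond 0 stroke at J2  (J1: bond 1 brought effort, rest push out)
bond 2 stroke at R1  (J1: bond 1 brought effort, rest push out)
bond 4 stroke at I1  (common-e at J1 fixed by 1)
bond 3 stroke at R2  (J2 effort already set via bond 0)

1  (I1 all integral)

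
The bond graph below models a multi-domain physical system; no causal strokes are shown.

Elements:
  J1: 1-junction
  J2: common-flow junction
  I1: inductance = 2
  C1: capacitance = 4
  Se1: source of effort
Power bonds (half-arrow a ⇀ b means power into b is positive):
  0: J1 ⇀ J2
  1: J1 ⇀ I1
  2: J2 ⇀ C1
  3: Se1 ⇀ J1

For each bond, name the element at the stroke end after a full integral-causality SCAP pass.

b3 →J1  (Se1 (Se) sets effort on bond)
b1 →I1  (prefer integral on I1)
b0 →J1  (J1 flow already set via bond 1)
b2 →J2  (J2 flow already set via bond 0)

β0 stroke→J1
β1 stroke→I1
β2 stroke→J2
β3 stroke→J1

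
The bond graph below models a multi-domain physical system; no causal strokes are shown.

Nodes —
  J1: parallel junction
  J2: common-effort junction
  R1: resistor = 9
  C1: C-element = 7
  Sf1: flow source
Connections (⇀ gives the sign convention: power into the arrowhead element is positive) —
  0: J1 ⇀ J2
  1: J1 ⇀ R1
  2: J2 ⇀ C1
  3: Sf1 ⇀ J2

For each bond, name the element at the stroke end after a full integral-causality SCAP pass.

bond 0 |J1
bond 1 |R1
bond 2 |J2
bond 3 |Sf1

b3 →Sf1  (source Sf1 imposes f)
b2 →J2  (C1 outputs effort q/C1)
b0 →J1  (J2 effort already set via bond 2)
b1 →R1  (J1 effort already set via bond 0)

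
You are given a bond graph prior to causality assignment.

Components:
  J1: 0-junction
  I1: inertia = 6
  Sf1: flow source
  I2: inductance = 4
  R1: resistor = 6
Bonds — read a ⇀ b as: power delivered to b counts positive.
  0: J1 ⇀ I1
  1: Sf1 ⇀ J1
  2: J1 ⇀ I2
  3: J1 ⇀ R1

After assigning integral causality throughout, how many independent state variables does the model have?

bond 1 →Sf1  (Sf1 fixes flow; stroke at Sf1)
bond 0 →I1  (I1: I, integral causality)
bond 2 →I2  (prefer integral on I2)
bond 3 →J1  (only one effort-in slot at J1)

2  (I1, I2 all integral)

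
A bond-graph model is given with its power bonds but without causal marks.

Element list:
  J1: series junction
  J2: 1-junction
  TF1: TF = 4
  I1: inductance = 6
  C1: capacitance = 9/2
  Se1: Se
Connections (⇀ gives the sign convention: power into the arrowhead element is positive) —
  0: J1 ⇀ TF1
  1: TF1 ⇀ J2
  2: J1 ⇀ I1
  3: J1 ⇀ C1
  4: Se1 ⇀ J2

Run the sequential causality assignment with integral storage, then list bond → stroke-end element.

#0 |J1
#1 |TF1
#2 |I1
#3 |J1
#4 |J2

β4 →J2  (Se1 fixes effort; stroke away)
β1 →TF1  (closing 1-jn rule on J2)
β0 →J1  (through TF1, causality passes straight; one stroke at TF1)
β2 →I1  (I1 integral (f out))
β3 →J1  (J1: bond 2 brought flow, rest push out)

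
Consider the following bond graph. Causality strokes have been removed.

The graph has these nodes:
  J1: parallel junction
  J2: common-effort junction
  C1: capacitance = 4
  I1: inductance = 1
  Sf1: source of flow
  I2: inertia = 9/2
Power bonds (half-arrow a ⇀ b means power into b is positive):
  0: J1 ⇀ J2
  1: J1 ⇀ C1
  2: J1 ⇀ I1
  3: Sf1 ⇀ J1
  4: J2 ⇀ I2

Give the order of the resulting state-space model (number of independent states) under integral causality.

b3 stroke at Sf1  (Sf1 (Sf) sets flow on bond)
b1 stroke at J1  (C1 integral (e out))
b0 stroke at J2  (J1 effort already set via bond 1)
b2 stroke at I1  (0-jn J1 has e-setter on 1)
b4 stroke at I2  (0-jn J2 has e-setter on 0)

3  (C1, I1, I2 all integral)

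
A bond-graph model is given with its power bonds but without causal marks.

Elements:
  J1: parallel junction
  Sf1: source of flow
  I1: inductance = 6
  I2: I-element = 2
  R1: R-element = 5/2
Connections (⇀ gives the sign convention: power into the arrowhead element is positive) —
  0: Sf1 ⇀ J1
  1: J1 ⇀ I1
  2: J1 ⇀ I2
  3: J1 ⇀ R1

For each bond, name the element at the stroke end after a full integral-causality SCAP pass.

b0 →Sf1
b1 →I1
b2 →I2
b3 →J1

b0 |Sf1  (Sf1 (Sf) sets flow on bond)
b1 |I1  (I1: I, integral causality)
b2 |I2  (I2 integral (f out))
b3 |J1  (J1: last free bond brings effort in)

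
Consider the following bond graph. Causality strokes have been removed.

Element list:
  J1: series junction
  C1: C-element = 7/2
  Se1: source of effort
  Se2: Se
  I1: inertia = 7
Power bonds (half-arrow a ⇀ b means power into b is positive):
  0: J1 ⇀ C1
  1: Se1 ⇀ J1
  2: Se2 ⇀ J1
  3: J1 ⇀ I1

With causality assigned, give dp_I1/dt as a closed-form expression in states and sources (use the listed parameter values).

dp_I1/dt = E_Se1 + E_Se2 - 2*q_C1/7

β1 |J1  (source Se1 imposes e)
β2 |J1  (Se2 fixes effort; stroke away)
β0 |J1  (C1 outputs effort q/C1)
β3 |I1  (only one flow-in slot at J1)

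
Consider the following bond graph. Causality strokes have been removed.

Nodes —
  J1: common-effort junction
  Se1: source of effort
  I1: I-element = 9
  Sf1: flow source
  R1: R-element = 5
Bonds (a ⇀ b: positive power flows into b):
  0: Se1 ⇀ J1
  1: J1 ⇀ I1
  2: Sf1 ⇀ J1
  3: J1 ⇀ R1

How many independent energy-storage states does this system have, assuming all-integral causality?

b0 |J1  (Se1: effort source, stroke at far end)
b2 |Sf1  (Sf1 fixes flow; stroke at Sf1)
b1 |I1  (J1 effort already set via bond 0)
b3 |R1  (0-jn J1 has e-setter on 0)

1  (I1 all integral)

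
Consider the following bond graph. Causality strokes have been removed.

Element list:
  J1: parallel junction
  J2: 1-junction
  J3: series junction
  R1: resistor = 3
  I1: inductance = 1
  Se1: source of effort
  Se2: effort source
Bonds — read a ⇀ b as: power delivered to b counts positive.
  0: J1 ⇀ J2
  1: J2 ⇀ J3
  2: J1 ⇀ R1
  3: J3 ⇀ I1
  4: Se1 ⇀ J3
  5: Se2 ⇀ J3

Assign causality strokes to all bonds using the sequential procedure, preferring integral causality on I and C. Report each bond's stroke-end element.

bond 4 stroke→J3  (Se1: effort source, stroke at far end)
bond 5 stroke→J3  (Se2: effort source, stroke at far end)
bond 3 stroke→I1  (I1 outputs flow p/I1)
bond 1 stroke→J3  (1-jn J3 has f-setter on 3)
bond 0 stroke→J2  (common-f at J2 fixed by 1)
bond 2 stroke→J1  (J1 needs exactly one e-in)

bond 0 |J2
bond 1 |J3
bond 2 |J1
bond 3 |I1
bond 4 |J3
bond 5 |J3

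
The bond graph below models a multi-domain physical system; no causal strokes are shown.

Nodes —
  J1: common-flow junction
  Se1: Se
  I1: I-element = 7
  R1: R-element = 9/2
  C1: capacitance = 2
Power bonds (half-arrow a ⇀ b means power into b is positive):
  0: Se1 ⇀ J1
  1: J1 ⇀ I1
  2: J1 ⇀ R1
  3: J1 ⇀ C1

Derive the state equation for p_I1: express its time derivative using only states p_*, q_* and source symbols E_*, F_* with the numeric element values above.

b0 →J1  (Se1 (Se) sets effort on bond)
b1 →I1  (prefer integral on I1)
b2 →J1  (J1: bond 1 brought flow, rest push out)
b3 →J1  (1-jn J1 has f-setter on 1)

dp_I1/dt = E_Se1 - 9*p_I1/14 - q_C1/2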